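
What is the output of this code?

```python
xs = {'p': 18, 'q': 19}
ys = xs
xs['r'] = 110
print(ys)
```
{'p': 18, 'q': 19, 'r': 110}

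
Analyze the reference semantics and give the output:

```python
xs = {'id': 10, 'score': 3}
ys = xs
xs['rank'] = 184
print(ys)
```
{'id': 10, 'score': 3, 'rank': 184}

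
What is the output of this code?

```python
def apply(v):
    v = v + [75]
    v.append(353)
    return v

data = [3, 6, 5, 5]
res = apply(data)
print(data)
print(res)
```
[3, 6, 5, 5]
[3, 6, 5, 5, 75, 353]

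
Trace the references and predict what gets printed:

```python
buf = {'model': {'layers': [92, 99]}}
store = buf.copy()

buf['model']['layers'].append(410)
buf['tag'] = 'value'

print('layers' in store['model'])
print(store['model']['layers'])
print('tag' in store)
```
True
[92, 99, 410]
False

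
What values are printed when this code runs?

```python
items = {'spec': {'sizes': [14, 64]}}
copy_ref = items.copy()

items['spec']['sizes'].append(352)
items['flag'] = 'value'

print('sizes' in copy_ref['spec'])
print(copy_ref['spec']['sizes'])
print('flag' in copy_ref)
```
True
[14, 64, 352]
False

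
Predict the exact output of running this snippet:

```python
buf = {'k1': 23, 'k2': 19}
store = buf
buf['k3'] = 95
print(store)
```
{'k1': 23, 'k2': 19, 'k3': 95}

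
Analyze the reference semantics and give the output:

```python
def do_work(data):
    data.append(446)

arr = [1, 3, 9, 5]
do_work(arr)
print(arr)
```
[1, 3, 9, 5, 446]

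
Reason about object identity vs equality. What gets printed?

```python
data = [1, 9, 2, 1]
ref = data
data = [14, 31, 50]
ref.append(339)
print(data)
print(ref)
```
[14, 31, 50]
[1, 9, 2, 1, 339]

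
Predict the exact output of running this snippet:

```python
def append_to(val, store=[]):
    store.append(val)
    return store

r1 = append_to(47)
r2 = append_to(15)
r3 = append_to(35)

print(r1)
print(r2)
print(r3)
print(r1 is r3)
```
[47, 15, 35]
[47, 15, 35]
[47, 15, 35]
True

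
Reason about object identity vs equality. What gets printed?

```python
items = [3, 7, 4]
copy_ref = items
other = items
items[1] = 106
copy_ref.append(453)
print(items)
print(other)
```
[3, 106, 4, 453]
[3, 106, 4, 453]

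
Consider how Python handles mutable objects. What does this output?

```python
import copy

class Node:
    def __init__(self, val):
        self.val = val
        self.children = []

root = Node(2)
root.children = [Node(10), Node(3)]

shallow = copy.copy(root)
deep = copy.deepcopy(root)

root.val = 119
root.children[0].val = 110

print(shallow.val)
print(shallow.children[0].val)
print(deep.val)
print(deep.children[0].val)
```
2
110
2
10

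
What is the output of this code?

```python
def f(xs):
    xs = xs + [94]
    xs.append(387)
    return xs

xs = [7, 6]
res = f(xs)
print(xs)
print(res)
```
[7, 6]
[7, 6, 94, 387]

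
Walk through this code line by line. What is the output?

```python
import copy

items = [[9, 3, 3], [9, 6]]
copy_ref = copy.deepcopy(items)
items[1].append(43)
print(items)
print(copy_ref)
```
[[9, 3, 3], [9, 6, 43]]
[[9, 3, 3], [9, 6]]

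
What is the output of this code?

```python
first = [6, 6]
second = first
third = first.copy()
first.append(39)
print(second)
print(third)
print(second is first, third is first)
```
[6, 6, 39]
[6, 6]
True False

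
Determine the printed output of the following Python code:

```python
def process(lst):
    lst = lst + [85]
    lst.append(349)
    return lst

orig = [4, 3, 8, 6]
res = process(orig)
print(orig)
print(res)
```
[4, 3, 8, 6]
[4, 3, 8, 6, 85, 349]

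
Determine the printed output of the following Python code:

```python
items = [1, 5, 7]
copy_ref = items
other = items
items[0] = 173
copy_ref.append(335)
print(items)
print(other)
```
[173, 5, 7, 335]
[173, 5, 7, 335]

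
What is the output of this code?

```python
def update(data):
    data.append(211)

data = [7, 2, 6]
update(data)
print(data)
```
[7, 2, 6, 211]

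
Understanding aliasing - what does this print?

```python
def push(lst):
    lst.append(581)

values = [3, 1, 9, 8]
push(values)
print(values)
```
[3, 1, 9, 8, 581]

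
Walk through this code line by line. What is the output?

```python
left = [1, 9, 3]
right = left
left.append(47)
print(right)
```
[1, 9, 3, 47]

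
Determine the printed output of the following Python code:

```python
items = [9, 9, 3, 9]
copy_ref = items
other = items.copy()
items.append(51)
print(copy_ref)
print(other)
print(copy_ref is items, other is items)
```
[9, 9, 3, 9, 51]
[9, 9, 3, 9]
True False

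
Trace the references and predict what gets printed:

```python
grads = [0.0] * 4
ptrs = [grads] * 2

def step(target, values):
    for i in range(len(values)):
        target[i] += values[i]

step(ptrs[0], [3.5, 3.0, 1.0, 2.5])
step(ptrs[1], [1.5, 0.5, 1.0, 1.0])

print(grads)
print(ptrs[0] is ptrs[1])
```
[5.0, 3.5, 2.0, 3.5]
True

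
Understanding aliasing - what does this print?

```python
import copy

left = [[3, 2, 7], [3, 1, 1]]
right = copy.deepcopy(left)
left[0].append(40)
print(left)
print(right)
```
[[3, 2, 7, 40], [3, 1, 1]]
[[3, 2, 7], [3, 1, 1]]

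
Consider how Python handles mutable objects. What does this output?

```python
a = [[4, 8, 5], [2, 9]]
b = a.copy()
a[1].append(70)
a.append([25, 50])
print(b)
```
[[4, 8, 5], [2, 9, 70]]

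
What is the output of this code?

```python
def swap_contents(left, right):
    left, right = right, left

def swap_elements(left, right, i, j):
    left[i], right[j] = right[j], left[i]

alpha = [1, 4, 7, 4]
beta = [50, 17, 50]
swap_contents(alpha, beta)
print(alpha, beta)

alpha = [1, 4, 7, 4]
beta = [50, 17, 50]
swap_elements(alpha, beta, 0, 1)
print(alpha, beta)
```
[1, 4, 7, 4] [50, 17, 50]
[17, 4, 7, 4] [50, 1, 50]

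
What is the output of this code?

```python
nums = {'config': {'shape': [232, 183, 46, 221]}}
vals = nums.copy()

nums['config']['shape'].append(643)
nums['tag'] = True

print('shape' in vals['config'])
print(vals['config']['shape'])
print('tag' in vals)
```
True
[232, 183, 46, 221, 643]
False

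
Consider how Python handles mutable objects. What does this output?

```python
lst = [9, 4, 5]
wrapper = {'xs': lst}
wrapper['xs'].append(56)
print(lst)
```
[9, 4, 5, 56]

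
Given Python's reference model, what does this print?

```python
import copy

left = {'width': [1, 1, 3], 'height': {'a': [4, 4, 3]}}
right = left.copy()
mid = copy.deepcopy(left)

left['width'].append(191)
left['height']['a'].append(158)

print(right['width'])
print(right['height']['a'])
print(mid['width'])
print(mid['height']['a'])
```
[1, 1, 3, 191]
[4, 4, 3, 158]
[1, 1, 3]
[4, 4, 3]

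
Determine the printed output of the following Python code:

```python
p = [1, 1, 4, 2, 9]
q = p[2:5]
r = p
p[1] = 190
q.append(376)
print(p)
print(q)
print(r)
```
[1, 190, 4, 2, 9]
[4, 2, 9, 376]
[1, 190, 4, 2, 9]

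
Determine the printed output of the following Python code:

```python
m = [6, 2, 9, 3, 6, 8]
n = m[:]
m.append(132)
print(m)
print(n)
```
[6, 2, 9, 3, 6, 8, 132]
[6, 2, 9, 3, 6, 8]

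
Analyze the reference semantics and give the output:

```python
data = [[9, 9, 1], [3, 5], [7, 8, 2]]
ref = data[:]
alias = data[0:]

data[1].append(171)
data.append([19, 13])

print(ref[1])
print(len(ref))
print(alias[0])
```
[3, 5, 171]
3
[9, 9, 1]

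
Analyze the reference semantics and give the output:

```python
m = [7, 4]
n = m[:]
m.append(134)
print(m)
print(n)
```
[7, 4, 134]
[7, 4]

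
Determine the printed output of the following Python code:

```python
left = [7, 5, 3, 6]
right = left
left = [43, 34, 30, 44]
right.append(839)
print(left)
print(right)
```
[43, 34, 30, 44]
[7, 5, 3, 6, 839]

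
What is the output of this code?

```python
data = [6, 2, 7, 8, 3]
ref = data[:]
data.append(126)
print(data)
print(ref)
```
[6, 2, 7, 8, 3, 126]
[6, 2, 7, 8, 3]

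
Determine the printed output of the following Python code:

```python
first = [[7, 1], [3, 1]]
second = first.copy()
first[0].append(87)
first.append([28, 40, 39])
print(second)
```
[[7, 1, 87], [3, 1]]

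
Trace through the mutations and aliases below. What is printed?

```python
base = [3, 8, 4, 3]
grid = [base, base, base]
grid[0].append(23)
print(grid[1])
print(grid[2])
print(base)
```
[3, 8, 4, 3, 23]
[3, 8, 4, 3, 23]
[3, 8, 4, 3, 23]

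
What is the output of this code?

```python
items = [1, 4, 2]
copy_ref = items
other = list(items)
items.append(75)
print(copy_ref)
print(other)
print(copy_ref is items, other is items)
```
[1, 4, 2, 75]
[1, 4, 2]
True False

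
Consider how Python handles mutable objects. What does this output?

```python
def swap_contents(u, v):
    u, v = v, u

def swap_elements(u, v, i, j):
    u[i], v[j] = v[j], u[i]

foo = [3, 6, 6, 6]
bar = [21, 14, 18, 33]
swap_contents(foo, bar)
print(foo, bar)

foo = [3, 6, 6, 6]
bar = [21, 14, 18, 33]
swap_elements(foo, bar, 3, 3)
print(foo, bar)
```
[3, 6, 6, 6] [21, 14, 18, 33]
[3, 6, 6, 33] [21, 14, 18, 6]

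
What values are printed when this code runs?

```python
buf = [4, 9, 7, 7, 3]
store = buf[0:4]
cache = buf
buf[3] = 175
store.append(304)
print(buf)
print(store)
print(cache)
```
[4, 9, 7, 175, 3]
[4, 9, 7, 7, 304]
[4, 9, 7, 175, 3]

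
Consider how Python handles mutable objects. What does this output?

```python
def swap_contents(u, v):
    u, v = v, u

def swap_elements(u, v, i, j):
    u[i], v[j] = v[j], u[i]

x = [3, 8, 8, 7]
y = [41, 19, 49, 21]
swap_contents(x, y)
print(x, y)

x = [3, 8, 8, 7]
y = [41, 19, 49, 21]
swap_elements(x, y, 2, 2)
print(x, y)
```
[3, 8, 8, 7] [41, 19, 49, 21]
[3, 8, 49, 7] [41, 19, 8, 21]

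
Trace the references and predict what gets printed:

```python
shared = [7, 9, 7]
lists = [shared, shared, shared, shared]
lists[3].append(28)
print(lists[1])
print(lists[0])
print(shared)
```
[7, 9, 7, 28]
[7, 9, 7, 28]
[7, 9, 7, 28]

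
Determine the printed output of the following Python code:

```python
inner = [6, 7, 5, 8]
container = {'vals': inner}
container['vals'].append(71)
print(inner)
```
[6, 7, 5, 8, 71]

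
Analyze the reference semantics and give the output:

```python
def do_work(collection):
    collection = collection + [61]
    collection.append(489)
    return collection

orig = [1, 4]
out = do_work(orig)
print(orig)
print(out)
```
[1, 4]
[1, 4, 61, 489]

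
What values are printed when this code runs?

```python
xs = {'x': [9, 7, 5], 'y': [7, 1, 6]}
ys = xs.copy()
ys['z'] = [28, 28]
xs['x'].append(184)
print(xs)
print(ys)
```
{'x': [9, 7, 5, 184], 'y': [7, 1, 6]}
{'x': [9, 7, 5, 184], 'y': [7, 1, 6], 'z': [28, 28]}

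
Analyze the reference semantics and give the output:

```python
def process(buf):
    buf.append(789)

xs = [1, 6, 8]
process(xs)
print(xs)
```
[1, 6, 8, 789]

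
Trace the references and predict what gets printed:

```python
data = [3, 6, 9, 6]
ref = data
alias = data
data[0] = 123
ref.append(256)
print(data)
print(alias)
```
[123, 6, 9, 6, 256]
[123, 6, 9, 6, 256]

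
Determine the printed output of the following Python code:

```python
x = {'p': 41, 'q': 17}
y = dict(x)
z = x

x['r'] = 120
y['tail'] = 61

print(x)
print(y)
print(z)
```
{'p': 41, 'q': 17, 'r': 120}
{'p': 41, 'q': 17, 'tail': 61}
{'p': 41, 'q': 17, 'r': 120}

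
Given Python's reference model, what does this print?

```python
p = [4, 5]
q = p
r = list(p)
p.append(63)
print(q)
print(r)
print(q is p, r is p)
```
[4, 5, 63]
[4, 5]
True False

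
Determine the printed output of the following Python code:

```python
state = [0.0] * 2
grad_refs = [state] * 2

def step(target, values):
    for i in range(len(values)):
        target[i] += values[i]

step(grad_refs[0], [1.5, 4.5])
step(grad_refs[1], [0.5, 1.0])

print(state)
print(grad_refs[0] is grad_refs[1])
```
[2.0, 5.5]
True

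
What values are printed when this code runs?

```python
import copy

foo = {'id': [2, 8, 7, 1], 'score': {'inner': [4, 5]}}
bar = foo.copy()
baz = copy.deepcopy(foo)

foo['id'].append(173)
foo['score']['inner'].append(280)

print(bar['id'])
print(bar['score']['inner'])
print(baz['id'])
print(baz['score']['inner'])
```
[2, 8, 7, 1, 173]
[4, 5, 280]
[2, 8, 7, 1]
[4, 5]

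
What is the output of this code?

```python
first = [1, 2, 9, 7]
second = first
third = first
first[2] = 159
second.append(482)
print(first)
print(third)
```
[1, 2, 159, 7, 482]
[1, 2, 159, 7, 482]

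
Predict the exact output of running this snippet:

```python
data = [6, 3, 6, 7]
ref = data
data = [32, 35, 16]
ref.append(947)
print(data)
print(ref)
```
[32, 35, 16]
[6, 3, 6, 7, 947]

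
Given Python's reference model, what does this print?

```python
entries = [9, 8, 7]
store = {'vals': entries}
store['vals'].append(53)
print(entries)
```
[9, 8, 7, 53]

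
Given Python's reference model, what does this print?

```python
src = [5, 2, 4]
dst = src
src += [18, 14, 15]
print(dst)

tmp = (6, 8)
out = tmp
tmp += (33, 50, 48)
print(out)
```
[5, 2, 4, 18, 14, 15]
(6, 8)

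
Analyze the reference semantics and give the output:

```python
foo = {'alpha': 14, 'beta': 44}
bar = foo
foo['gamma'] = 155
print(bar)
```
{'alpha': 14, 'beta': 44, 'gamma': 155}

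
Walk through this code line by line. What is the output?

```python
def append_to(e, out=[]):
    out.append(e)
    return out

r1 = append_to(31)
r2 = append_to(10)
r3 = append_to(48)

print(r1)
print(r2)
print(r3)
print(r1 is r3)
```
[31, 10, 48]
[31, 10, 48]
[31, 10, 48]
True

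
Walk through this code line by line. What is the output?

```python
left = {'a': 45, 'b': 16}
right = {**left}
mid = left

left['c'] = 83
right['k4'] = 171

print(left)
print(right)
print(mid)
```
{'a': 45, 'b': 16, 'c': 83}
{'a': 45, 'b': 16, 'k4': 171}
{'a': 45, 'b': 16, 'c': 83}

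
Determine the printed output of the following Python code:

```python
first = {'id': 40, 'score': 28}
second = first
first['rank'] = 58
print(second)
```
{'id': 40, 'score': 28, 'rank': 58}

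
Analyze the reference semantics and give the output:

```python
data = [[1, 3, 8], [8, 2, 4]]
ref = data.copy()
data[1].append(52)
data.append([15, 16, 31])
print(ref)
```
[[1, 3, 8], [8, 2, 4, 52]]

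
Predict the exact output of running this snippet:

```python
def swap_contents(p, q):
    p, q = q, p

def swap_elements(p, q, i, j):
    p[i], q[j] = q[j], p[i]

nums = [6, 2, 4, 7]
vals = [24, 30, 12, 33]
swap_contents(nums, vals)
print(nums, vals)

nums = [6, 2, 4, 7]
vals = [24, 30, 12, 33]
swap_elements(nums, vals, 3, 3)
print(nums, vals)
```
[6, 2, 4, 7] [24, 30, 12, 33]
[6, 2, 4, 33] [24, 30, 12, 7]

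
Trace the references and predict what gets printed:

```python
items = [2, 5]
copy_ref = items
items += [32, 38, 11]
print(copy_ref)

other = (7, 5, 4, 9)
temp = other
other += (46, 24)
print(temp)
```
[2, 5, 32, 38, 11]
(7, 5, 4, 9)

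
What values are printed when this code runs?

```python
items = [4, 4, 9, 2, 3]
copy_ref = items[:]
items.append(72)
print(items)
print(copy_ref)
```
[4, 4, 9, 2, 3, 72]
[4, 4, 9, 2, 3]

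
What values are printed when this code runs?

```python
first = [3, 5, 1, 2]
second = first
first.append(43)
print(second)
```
[3, 5, 1, 2, 43]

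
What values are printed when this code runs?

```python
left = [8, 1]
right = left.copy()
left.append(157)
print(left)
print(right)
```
[8, 1, 157]
[8, 1]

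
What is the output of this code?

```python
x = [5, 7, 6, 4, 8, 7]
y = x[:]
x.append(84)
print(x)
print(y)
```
[5, 7, 6, 4, 8, 7, 84]
[5, 7, 6, 4, 8, 7]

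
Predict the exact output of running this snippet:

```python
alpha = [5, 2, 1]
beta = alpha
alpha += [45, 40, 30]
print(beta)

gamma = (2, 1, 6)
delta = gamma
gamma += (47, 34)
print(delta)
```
[5, 2, 1, 45, 40, 30]
(2, 1, 6)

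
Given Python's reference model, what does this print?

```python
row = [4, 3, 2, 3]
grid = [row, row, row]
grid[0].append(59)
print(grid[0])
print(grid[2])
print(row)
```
[4, 3, 2, 3, 59]
[4, 3, 2, 3, 59]
[4, 3, 2, 3, 59]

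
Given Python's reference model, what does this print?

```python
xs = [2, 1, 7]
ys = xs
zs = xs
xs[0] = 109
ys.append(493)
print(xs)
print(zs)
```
[109, 1, 7, 493]
[109, 1, 7, 493]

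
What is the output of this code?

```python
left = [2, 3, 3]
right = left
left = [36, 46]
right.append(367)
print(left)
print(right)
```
[36, 46]
[2, 3, 3, 367]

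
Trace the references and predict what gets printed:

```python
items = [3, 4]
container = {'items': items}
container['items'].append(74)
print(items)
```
[3, 4, 74]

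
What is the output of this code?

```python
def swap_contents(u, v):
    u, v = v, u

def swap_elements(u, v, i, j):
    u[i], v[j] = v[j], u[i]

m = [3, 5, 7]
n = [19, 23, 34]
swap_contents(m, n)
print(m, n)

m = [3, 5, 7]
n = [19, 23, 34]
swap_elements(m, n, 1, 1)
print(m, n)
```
[3, 5, 7] [19, 23, 34]
[3, 23, 7] [19, 5, 34]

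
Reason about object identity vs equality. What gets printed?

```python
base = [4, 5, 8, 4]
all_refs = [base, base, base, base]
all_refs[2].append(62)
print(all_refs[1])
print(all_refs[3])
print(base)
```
[4, 5, 8, 4, 62]
[4, 5, 8, 4, 62]
[4, 5, 8, 4, 62]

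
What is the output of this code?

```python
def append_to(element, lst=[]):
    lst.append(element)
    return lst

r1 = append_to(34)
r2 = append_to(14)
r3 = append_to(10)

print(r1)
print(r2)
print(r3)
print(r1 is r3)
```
[34, 14, 10]
[34, 14, 10]
[34, 14, 10]
True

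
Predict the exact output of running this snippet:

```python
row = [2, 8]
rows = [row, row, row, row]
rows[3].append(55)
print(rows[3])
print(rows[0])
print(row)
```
[2, 8, 55]
[2, 8, 55]
[2, 8, 55]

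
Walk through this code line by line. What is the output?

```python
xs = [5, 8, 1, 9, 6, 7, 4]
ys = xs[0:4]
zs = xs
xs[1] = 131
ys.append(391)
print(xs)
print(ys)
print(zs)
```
[5, 131, 1, 9, 6, 7, 4]
[5, 8, 1, 9, 391]
[5, 131, 1, 9, 6, 7, 4]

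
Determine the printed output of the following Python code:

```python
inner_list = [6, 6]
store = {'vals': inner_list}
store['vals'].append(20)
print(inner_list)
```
[6, 6, 20]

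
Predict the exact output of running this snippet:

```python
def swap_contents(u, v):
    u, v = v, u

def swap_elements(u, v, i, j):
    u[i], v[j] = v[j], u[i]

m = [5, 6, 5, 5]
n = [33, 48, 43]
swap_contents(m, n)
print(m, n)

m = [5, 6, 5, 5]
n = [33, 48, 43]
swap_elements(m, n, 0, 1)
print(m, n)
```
[5, 6, 5, 5] [33, 48, 43]
[48, 6, 5, 5] [33, 5, 43]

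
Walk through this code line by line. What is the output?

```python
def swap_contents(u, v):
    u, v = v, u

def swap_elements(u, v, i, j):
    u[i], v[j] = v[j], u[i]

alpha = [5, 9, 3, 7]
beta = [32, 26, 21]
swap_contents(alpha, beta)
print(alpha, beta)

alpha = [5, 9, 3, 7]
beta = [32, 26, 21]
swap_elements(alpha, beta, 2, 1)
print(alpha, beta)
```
[5, 9, 3, 7] [32, 26, 21]
[5, 9, 26, 7] [32, 3, 21]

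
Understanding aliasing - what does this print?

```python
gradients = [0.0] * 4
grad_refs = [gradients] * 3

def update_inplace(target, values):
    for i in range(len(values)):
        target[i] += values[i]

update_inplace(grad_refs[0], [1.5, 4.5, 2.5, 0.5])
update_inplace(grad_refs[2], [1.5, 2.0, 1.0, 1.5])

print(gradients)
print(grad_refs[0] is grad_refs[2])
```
[3.0, 6.5, 3.5, 2.0]
True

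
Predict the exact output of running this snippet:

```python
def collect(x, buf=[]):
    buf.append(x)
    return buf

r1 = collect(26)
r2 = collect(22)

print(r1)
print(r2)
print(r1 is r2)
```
[26, 22]
[26, 22]
True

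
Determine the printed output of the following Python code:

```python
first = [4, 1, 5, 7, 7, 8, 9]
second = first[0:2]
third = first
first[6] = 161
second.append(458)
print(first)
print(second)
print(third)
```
[4, 1, 5, 7, 7, 8, 161]
[4, 1, 458]
[4, 1, 5, 7, 7, 8, 161]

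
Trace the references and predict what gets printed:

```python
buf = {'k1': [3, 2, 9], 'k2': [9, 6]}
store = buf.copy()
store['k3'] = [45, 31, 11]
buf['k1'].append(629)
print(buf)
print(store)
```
{'k1': [3, 2, 9, 629], 'k2': [9, 6]}
{'k1': [3, 2, 9, 629], 'k2': [9, 6], 'k3': [45, 31, 11]}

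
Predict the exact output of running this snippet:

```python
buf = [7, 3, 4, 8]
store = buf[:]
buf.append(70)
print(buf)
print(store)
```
[7, 3, 4, 8, 70]
[7, 3, 4, 8]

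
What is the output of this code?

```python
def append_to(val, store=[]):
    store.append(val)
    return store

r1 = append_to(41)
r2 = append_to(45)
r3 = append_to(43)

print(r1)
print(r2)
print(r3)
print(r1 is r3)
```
[41, 45, 43]
[41, 45, 43]
[41, 45, 43]
True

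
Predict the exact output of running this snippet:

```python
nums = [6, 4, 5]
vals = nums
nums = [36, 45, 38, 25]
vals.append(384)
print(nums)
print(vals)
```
[36, 45, 38, 25]
[6, 4, 5, 384]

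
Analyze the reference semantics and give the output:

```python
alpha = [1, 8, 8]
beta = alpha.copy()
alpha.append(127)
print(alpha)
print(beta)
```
[1, 8, 8, 127]
[1, 8, 8]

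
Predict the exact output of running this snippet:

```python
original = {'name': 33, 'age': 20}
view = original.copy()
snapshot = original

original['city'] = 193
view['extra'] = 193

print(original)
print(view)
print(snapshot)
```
{'name': 33, 'age': 20, 'city': 193}
{'name': 33, 'age': 20, 'extra': 193}
{'name': 33, 'age': 20, 'city': 193}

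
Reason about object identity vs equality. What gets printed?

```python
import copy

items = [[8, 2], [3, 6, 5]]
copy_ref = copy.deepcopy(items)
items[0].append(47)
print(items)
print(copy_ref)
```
[[8, 2, 47], [3, 6, 5]]
[[8, 2], [3, 6, 5]]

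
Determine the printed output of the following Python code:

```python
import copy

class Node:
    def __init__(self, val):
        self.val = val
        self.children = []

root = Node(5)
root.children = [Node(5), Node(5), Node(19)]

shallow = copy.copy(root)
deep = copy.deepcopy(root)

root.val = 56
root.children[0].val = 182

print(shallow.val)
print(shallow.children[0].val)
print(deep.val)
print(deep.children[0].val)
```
5
182
5
5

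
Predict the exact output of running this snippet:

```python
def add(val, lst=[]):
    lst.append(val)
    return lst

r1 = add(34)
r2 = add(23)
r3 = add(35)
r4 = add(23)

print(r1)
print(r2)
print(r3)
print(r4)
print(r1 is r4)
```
[34, 23, 35, 23]
[34, 23, 35, 23]
[34, 23, 35, 23]
[34, 23, 35, 23]
True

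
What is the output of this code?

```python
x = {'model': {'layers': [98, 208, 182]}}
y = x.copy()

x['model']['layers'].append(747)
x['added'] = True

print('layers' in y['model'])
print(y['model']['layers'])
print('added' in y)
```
True
[98, 208, 182, 747]
False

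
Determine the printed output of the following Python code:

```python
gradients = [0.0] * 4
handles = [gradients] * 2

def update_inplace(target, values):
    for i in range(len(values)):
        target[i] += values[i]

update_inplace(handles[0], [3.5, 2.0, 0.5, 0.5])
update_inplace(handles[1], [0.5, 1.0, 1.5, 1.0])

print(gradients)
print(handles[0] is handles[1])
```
[4.0, 3.0, 2.0, 1.5]
True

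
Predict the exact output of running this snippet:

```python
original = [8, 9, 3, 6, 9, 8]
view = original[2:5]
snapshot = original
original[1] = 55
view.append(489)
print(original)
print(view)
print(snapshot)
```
[8, 55, 3, 6, 9, 8]
[3, 6, 9, 489]
[8, 55, 3, 6, 9, 8]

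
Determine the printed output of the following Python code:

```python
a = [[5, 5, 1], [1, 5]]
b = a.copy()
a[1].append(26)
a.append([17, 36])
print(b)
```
[[5, 5, 1], [1, 5, 26]]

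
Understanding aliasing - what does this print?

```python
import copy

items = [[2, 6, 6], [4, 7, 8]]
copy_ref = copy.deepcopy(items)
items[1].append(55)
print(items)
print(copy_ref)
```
[[2, 6, 6], [4, 7, 8, 55]]
[[2, 6, 6], [4, 7, 8]]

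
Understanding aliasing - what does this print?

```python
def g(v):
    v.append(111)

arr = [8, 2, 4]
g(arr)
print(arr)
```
[8, 2, 4, 111]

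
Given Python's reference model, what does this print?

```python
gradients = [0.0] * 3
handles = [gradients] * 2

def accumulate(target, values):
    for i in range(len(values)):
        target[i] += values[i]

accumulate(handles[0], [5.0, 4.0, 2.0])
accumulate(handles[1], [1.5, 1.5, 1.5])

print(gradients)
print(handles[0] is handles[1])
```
[6.5, 5.5, 3.5]
True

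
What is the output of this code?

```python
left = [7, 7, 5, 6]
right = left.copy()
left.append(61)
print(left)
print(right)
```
[7, 7, 5, 6, 61]
[7, 7, 5, 6]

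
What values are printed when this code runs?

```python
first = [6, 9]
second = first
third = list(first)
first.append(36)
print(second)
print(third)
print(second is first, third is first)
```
[6, 9, 36]
[6, 9]
True False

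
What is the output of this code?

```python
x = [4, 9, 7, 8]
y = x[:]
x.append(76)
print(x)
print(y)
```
[4, 9, 7, 8, 76]
[4, 9, 7, 8]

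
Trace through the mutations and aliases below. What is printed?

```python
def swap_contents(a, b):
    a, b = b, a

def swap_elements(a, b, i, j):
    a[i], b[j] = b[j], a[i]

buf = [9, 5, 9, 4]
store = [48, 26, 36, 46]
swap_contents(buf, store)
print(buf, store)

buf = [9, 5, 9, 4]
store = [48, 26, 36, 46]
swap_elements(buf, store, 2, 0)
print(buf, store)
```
[9, 5, 9, 4] [48, 26, 36, 46]
[9, 5, 48, 4] [9, 26, 36, 46]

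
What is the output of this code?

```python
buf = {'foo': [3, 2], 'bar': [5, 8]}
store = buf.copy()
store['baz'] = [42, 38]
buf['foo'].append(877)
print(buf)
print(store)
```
{'foo': [3, 2, 877], 'bar': [5, 8]}
{'foo': [3, 2, 877], 'bar': [5, 8], 'baz': [42, 38]}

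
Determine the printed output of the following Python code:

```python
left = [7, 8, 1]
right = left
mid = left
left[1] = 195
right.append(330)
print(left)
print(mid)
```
[7, 195, 1, 330]
[7, 195, 1, 330]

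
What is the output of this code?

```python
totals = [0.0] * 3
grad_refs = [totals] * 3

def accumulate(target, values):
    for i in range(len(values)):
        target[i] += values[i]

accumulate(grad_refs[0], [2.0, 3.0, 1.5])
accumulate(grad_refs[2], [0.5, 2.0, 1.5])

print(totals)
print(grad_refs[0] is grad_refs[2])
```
[2.5, 5.0, 3.0]
True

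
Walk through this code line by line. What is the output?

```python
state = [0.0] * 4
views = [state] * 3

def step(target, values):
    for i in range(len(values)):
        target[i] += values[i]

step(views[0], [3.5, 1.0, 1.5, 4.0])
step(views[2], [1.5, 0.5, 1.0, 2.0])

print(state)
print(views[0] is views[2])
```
[5.0, 1.5, 2.5, 6.0]
True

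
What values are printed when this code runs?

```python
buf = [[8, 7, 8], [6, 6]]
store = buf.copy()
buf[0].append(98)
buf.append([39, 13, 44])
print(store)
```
[[8, 7, 8, 98], [6, 6]]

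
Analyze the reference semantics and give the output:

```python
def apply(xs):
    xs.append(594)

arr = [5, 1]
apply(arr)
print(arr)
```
[5, 1, 594]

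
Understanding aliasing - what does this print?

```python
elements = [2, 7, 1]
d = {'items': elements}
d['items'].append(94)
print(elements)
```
[2, 7, 1, 94]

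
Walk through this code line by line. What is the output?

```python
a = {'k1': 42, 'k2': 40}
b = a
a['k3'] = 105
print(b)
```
{'k1': 42, 'k2': 40, 'k3': 105}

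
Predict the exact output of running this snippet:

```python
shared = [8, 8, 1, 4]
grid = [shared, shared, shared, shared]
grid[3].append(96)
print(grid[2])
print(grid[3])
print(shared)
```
[8, 8, 1, 4, 96]
[8, 8, 1, 4, 96]
[8, 8, 1, 4, 96]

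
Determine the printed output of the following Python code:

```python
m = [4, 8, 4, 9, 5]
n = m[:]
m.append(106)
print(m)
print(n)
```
[4, 8, 4, 9, 5, 106]
[4, 8, 4, 9, 5]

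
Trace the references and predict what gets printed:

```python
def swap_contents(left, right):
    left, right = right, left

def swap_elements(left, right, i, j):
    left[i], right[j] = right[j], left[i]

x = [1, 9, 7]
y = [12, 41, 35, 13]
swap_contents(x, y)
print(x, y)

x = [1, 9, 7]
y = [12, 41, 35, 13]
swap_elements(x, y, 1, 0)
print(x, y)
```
[1, 9, 7] [12, 41, 35, 13]
[1, 12, 7] [9, 41, 35, 13]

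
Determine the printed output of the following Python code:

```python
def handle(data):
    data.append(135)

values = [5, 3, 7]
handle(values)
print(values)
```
[5, 3, 7, 135]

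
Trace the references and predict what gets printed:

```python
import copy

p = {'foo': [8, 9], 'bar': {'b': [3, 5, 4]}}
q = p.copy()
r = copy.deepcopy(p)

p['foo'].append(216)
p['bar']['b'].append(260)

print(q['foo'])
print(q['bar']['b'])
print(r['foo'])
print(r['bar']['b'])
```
[8, 9, 216]
[3, 5, 4, 260]
[8, 9]
[3, 5, 4]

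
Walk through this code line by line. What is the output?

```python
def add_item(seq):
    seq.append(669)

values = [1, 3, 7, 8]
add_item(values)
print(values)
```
[1, 3, 7, 8, 669]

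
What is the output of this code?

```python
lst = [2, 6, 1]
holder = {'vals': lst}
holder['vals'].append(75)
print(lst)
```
[2, 6, 1, 75]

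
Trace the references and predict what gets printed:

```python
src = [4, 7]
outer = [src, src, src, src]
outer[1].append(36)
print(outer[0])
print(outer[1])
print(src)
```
[4, 7, 36]
[4, 7, 36]
[4, 7, 36]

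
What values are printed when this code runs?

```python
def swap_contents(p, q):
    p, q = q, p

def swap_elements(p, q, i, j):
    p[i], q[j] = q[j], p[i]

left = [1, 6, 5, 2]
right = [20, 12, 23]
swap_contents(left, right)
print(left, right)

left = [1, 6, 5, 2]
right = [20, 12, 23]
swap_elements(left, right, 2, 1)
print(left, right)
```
[1, 6, 5, 2] [20, 12, 23]
[1, 6, 12, 2] [20, 5, 23]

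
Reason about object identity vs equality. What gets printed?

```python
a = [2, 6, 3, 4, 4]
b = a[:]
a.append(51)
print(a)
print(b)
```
[2, 6, 3, 4, 4, 51]
[2, 6, 3, 4, 4]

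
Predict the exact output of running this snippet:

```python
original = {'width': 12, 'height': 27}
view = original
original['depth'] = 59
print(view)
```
{'width': 12, 'height': 27, 'depth': 59}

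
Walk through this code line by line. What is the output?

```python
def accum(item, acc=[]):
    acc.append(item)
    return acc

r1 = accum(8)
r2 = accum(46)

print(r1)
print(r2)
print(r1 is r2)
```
[8, 46]
[8, 46]
True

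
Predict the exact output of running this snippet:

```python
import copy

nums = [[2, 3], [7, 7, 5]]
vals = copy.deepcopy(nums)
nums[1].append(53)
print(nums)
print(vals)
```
[[2, 3], [7, 7, 5, 53]]
[[2, 3], [7, 7, 5]]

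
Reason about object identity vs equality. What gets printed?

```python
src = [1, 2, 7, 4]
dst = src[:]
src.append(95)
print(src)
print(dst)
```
[1, 2, 7, 4, 95]
[1, 2, 7, 4]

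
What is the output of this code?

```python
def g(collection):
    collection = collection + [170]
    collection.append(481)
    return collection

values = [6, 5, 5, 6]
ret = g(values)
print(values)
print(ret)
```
[6, 5, 5, 6]
[6, 5, 5, 6, 170, 481]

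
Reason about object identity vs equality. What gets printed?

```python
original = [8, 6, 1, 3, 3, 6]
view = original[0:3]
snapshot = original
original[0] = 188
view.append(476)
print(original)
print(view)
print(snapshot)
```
[188, 6, 1, 3, 3, 6]
[8, 6, 1, 476]
[188, 6, 1, 3, 3, 6]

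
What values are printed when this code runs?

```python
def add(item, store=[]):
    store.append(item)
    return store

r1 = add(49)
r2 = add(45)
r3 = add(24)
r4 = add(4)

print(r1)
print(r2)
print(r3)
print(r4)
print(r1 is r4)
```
[49, 45, 24, 4]
[49, 45, 24, 4]
[49, 45, 24, 4]
[49, 45, 24, 4]
True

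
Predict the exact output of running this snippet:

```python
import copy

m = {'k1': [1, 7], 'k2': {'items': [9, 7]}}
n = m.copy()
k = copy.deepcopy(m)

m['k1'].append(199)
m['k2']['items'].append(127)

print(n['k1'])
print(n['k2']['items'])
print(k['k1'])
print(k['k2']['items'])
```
[1, 7, 199]
[9, 7, 127]
[1, 7]
[9, 7]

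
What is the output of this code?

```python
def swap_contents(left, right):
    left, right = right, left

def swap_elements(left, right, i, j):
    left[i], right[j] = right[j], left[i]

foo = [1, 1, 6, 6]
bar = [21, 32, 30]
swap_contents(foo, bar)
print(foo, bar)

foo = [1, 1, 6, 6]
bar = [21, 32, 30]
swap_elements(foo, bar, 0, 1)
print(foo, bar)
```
[1, 1, 6, 6] [21, 32, 30]
[32, 1, 6, 6] [21, 1, 30]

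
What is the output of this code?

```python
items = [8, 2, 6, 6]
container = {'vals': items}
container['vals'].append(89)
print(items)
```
[8, 2, 6, 6, 89]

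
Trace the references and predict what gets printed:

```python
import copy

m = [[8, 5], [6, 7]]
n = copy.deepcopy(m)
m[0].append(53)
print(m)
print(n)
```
[[8, 5, 53], [6, 7]]
[[8, 5], [6, 7]]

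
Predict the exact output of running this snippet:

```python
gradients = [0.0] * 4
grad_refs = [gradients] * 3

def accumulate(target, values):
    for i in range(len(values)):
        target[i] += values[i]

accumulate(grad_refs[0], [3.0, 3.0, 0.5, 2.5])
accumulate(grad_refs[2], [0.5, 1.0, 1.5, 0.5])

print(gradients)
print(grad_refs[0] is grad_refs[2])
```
[3.5, 4.0, 2.0, 3.0]
True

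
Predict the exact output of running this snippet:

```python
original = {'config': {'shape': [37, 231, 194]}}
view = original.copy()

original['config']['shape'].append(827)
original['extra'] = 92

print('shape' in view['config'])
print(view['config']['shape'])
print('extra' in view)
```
True
[37, 231, 194, 827]
False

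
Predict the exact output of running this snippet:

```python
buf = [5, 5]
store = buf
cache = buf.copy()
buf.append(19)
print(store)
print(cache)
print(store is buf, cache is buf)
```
[5, 5, 19]
[5, 5]
True False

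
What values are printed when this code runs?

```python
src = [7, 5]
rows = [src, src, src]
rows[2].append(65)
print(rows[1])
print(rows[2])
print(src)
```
[7, 5, 65]
[7, 5, 65]
[7, 5, 65]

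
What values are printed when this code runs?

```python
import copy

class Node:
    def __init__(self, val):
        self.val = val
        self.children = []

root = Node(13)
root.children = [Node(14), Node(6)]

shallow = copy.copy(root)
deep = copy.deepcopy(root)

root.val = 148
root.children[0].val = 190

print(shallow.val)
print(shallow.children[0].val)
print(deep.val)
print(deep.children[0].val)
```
13
190
13
14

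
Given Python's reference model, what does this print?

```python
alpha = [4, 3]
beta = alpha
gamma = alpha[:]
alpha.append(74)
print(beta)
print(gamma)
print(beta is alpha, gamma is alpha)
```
[4, 3, 74]
[4, 3]
True False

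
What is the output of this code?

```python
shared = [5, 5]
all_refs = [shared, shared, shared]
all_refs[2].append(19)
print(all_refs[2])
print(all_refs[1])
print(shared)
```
[5, 5, 19]
[5, 5, 19]
[5, 5, 19]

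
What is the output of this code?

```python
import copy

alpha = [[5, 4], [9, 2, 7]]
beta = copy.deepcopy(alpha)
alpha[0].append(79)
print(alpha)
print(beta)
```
[[5, 4, 79], [9, 2, 7]]
[[5, 4], [9, 2, 7]]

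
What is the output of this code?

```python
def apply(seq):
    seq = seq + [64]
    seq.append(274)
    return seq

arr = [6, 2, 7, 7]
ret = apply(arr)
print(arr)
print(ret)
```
[6, 2, 7, 7]
[6, 2, 7, 7, 64, 274]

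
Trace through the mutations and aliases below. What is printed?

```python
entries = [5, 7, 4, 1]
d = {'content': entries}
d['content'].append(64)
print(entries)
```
[5, 7, 4, 1, 64]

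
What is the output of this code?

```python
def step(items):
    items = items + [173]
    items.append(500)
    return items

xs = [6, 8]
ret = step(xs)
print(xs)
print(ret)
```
[6, 8]
[6, 8, 173, 500]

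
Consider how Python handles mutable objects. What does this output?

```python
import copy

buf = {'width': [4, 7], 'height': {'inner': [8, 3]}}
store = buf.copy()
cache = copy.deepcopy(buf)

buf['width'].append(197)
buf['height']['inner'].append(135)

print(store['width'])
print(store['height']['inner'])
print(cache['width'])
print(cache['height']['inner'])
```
[4, 7, 197]
[8, 3, 135]
[4, 7]
[8, 3]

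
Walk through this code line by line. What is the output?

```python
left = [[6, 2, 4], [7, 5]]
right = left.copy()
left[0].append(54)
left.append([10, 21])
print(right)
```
[[6, 2, 4, 54], [7, 5]]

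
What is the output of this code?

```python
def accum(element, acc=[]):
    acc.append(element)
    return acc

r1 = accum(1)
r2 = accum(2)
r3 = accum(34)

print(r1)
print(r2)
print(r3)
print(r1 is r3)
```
[1, 2, 34]
[1, 2, 34]
[1, 2, 34]
True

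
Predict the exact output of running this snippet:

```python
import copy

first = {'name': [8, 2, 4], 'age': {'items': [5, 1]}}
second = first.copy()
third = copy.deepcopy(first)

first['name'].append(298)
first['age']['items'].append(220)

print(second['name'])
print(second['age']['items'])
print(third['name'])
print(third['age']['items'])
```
[8, 2, 4, 298]
[5, 1, 220]
[8, 2, 4]
[5, 1]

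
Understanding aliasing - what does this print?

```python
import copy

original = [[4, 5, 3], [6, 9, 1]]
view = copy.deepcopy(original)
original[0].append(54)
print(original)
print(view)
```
[[4, 5, 3, 54], [6, 9, 1]]
[[4, 5, 3], [6, 9, 1]]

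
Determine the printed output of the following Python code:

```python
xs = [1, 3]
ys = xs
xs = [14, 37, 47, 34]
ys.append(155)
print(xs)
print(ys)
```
[14, 37, 47, 34]
[1, 3, 155]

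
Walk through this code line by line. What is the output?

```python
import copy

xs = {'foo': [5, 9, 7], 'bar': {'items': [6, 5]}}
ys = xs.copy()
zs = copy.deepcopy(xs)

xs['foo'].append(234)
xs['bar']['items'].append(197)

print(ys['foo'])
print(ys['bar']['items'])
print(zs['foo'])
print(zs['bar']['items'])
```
[5, 9, 7, 234]
[6, 5, 197]
[5, 9, 7]
[6, 5]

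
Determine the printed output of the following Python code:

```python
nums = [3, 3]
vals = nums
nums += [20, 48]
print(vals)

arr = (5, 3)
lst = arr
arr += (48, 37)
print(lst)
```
[3, 3, 20, 48]
(5, 3)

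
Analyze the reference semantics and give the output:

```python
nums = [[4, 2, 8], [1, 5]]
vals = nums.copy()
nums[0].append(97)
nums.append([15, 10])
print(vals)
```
[[4, 2, 8, 97], [1, 5]]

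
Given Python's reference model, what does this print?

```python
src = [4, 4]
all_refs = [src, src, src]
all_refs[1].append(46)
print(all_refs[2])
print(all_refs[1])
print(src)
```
[4, 4, 46]
[4, 4, 46]
[4, 4, 46]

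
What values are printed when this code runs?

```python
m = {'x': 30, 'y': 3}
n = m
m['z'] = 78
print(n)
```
{'x': 30, 'y': 3, 'z': 78}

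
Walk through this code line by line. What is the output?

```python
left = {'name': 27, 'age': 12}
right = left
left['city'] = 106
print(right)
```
{'name': 27, 'age': 12, 'city': 106}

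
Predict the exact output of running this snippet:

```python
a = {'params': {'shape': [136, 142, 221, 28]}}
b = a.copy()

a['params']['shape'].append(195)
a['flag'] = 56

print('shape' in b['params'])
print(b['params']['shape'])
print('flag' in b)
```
True
[136, 142, 221, 28, 195]
False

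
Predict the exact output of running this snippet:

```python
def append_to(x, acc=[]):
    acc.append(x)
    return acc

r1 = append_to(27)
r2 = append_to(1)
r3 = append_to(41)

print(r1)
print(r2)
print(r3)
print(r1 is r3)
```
[27, 1, 41]
[27, 1, 41]
[27, 1, 41]
True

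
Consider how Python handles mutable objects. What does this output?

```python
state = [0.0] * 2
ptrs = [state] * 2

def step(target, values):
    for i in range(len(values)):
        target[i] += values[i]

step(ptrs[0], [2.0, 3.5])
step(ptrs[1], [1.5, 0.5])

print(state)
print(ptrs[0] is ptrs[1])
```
[3.5, 4.0]
True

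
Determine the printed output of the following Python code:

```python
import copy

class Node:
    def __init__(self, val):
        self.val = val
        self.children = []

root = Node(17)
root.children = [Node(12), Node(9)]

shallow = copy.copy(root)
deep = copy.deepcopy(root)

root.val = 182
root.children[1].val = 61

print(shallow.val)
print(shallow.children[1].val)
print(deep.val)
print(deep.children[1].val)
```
17
61
17
9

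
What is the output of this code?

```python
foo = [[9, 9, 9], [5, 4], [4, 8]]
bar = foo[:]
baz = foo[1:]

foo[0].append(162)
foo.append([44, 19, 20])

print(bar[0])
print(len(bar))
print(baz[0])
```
[9, 9, 9, 162]
3
[5, 4]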